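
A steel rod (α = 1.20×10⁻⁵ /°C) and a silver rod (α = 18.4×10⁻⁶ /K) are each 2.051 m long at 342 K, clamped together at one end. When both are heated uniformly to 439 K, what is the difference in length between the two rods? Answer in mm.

1.27 mm

ΔT = 97 K
steel: ΔL = 1.20×10⁻⁵ × 2.051 m × 97 = 2.3874×10⁻³ m = 2.3874 mm
silver: ΔL = 18.4×10⁻⁶ × 2.051 m × 97 = 3.6606×10⁻³ m = 3.6606 mm
difference = 3.6606 − 2.3874 = 1.2732 mm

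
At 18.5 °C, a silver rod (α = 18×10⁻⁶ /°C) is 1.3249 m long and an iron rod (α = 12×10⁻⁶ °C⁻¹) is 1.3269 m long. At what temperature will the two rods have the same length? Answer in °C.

Equal length when α₁L₁ΔT − α₂L₂ΔT = L₂ − L₁ = 2.00×10⁻³ m
α₁L₁ = 2.38482×10⁻⁵, α₂L₂ = 1.59228×10⁻⁵ → Δ(αL) = 7.9254×10⁻⁶ m/K
ΔT = 2.00×10⁻³ / 7.9254×10⁻⁶ = 252.353 K, so T = 18.5 + 252.353 = 270.853 °C

T = 270.9 °C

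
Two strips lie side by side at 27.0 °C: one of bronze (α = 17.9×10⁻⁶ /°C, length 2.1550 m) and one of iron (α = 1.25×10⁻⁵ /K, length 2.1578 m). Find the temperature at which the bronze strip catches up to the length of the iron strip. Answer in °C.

T = 268.3 °C

Equal length when α₁L₁ΔT − α₂L₂ΔT = L₂ − L₁ = 2.80×10⁻³ m
α₁L₁ = 3.85745×10⁻⁵, α₂L₂ = 2.69725×10⁻⁵ → Δ(αL) = 1.1602×10⁻⁵ m/K
ΔT = 2.80×10⁻³ / 1.1602×10⁻⁵ = 241.338 K, so T = 27.0 + 241.338 = 268.338 °C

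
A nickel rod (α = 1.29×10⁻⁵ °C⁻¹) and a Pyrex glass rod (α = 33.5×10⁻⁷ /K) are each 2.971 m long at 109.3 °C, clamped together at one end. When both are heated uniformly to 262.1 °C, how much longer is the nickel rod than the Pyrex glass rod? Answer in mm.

4.34 mm

ΔT = 152.8 K
nickel: ΔL = 1.29×10⁻⁵ × 2.971 m × 152.8 = 5.8562×10⁻³ m = 5.8562 mm
Pyrex glass: ΔL = 33.5×10⁻⁷ × 2.971 m × 152.8 = 1.5208×10⁻³ m = 1.5208 mm
difference = 5.8562 − 1.5208 = 4.3354 mm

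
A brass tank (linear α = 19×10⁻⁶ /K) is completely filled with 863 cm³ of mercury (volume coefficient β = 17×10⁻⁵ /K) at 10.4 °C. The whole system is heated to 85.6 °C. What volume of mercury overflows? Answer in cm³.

The tank also expands: β_container ≈ 3α = 5.7×10⁻⁵ /K
Net overflow = V₀(β_liq − 3α_cont)ΔT
β − 3α = 1.70×10⁻⁴ − 5.7×10⁻⁵ = 1.13×10⁻⁴ /K; ΔT = 75.2 K
ΔV = 863 × 1.13×10⁻⁴ × 75.2 = 7.33 cm³

7.33 cm³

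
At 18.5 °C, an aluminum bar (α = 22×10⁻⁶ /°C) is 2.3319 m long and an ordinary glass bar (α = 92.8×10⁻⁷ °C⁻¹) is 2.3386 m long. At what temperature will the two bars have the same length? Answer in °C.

T = 244.9 °C

Equal length when α₁L₁ΔT − α₂L₂ΔT = L₂ − L₁ = 6.70×10⁻³ m
α₁L₁ = 5.13018×10⁻⁵, α₂L₂ = 2.1702208×10⁻⁵ → Δ(αL) = 2.9599592×10⁻⁵ m/K
ΔT = 6.70×10⁻³ / 2.9599592×10⁻⁵ = 226.354 K, so T = 18.5 + 226.354 = 244.854 °C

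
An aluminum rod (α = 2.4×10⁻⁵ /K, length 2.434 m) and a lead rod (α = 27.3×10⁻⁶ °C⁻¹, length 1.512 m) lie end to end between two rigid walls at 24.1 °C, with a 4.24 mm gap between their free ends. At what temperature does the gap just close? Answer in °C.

Gap closes when ΔL₁ + ΔL₂ = 4.24 mm = 4.24×10⁻³ m
(α₁L₁ + α₂L₂)ΔT = g
α₁L₁ + α₂L₂ = 2.4×10⁻⁵×2.434 + 27.3×10⁻⁶×1.512 = 9.96936×10⁻⁵ m/K
ΔT = 4.24×10⁻³ / 9.96936×10⁻⁵ = 42.530 K
T = 24.1 + 42.530 = 66.630 °C

T = 66.6 °C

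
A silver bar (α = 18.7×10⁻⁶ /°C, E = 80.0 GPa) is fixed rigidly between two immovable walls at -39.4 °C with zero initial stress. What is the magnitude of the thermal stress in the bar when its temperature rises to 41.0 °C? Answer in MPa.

σ = 120 MPa

Fully constrained: the free strain ε = αΔT is blocked, so σ = Eε = EαΔT.
|ΔT| = 80.4 K
σ = 80.0×10⁹ × 18.7×10⁻⁶ × 80.4 = 1.20×10⁸ Pa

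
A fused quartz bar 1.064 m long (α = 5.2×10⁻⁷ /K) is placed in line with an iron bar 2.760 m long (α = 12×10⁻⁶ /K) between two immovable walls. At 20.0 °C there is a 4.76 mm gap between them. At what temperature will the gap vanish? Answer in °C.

Gap closes when ΔL₁ + ΔL₂ = 4.76 mm = 4.76×10⁻³ m
(α₁L₁ + α₂L₂)ΔT = g
α₁L₁ + α₂L₂ = 5.2×10⁻⁷×1.064 + 12×10⁻⁶×2.760 = 3.367328×10⁻⁵ m/K
ΔT = 4.76×10⁻³ / 3.367328×10⁻⁵ = 141.36 K
T = 20.0 + 141.36 = 161.36 °C

T = 161 °C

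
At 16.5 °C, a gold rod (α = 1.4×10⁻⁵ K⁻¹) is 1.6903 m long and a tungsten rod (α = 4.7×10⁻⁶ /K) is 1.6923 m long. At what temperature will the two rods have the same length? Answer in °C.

T = 143.8 °C

L₁(1 + α₁ΔT) = L₂(1 + α₂ΔT) ⇒ ΔT = (L₂ − L₁)/(α₁L₁ − α₂L₂)
L₂ − L₁ = 1.6923 − 1.6903 = 2.00×10⁻³ m
α₁L₁ − α₂L₂ = 1.4×10⁻⁵×1.6903 − 4.7×10⁻⁶×1.6923 = 1.571039×10⁻⁵ m/K
ΔT = 2.00×10⁻³ / 1.571039×10⁻⁵ = 127.304 K
T = 16.5 + 127.304 = 143.804 °C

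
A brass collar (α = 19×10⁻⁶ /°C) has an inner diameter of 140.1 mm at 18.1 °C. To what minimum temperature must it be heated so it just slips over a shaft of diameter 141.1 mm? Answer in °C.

Required Δd = 141.1 − 140.1 = 1.0 mm
Δd = αd₀ΔT ⇒ ΔT = Δd/(αd₀) = 1.0 / (19×10⁻⁶ × 140.1) = 375.67 K
T_min = 18.1 + 375.67 = 393.77 °C

T = 394 °C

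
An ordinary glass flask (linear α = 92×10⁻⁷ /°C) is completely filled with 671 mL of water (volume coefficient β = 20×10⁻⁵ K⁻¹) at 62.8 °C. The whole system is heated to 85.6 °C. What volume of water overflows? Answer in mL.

2.64 mL

The flask also expands: β_container ≈ 3α = 2.76×10⁻⁵ /K
Net overflow = V₀(β_liq − 3α_cont)ΔT
β − 3α = 2.00×10⁻⁴ − 2.76×10⁻⁵ = 1.724×10⁻⁴ /K; ΔT = 22.8 K
ΔV = 671 × 1.724×10⁻⁴ × 22.8 = 2.64 mL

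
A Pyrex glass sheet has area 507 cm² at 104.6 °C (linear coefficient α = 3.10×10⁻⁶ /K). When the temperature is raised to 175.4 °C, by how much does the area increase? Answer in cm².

ΔA = 0.223 cm²

Area coefficient ≈ 2α; |ΔT| = 70.8 K
ΔA = 2αA₀ΔT = 2(3.10×10⁻⁶)(507)(70.8) = 0.223 cm²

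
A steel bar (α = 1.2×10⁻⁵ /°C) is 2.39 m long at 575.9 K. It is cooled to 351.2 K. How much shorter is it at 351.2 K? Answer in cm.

|ΔT| = |351.2 − 575.9| = 224.7 K
ΔL = αL₀ΔT = (1.2×10⁻⁵)(2.39)(224.7) = 6.44×10⁻³ m

ΔL = 0.644 cm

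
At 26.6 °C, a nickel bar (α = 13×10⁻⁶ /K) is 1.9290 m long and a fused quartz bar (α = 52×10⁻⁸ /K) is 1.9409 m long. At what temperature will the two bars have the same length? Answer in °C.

T = 521.0 °C

Equal length when α₁L₁ΔT − α₂L₂ΔT = L₂ − L₁ = 1.19×10⁻² m
α₁L₁ = 2.5077×10⁻⁵, α₂L₂ = 1.009268×10⁻⁶ → Δ(αL) = 2.4067732×10⁻⁵ m/K
ΔT = 1.19×10⁻² / 2.4067732×10⁻⁵ = 494.438 K, so T = 26.6 + 494.438 = 521.038 °C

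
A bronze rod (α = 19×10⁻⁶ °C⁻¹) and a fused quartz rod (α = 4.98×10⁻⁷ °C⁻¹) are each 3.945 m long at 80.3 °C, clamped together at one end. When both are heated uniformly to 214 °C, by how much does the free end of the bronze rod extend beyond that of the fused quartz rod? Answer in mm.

ΔT = 133.7 K
bronze: ΔL = 19×10⁻⁶ × 3.945 m × 133.7 = 1.0021×10⁻² m = 10.021 mm
fused quartz: ΔL = 4.98×10⁻⁷ × 3.945 m × 133.7 = 2.6267×10⁻⁴ m = 0.26267 mm
difference = 10.021 − 0.26267 = 9.75833 mm

9.76 mm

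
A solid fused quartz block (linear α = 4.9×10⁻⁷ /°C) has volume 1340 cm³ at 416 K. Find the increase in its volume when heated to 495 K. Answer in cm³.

Isotropic solid: β ≈ 3α = 1.5×10⁻⁶ /K; ΔT = 79 K
ΔV = 3αV₀ΔT = 3(4.9×10⁻⁷)(1340)(79) = 0.156 cm³

ΔV = 0.156 cm³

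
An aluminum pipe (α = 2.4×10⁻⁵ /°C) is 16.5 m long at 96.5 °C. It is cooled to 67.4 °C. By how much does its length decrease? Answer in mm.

ΔL = 11.5 mm

|ΔT| = |67.4 − 96.5| = 29.1 K
ΔL = αL₀ΔT = (2.4×10⁻⁵)(16.5)(29.1) = 1.15×10⁻² m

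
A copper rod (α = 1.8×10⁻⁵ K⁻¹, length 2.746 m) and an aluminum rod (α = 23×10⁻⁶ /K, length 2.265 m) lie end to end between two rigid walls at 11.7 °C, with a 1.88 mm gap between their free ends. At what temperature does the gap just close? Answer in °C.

T = 30.2 °C

Gap closes when ΔL₁ + ΔL₂ = 1.88 mm = 1.88×10⁻³ m
(α₁L₁ + α₂L₂)ΔT = g
α₁L₁ + α₂L₂ = 1.8×10⁻⁵×2.746 + 23×10⁻⁶×2.265 = 1.01523×10⁻⁴ m/K
ΔT = 1.88×10⁻³ / 1.01523×10⁻⁴ = 18.518 K
T = 11.7 + 18.518 = 30.218 °C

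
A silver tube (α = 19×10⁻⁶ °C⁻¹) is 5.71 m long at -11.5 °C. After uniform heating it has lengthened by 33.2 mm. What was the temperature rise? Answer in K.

ΔT = 306 K

ΔL = αL₀ΔT ⇒ ΔT = ΔL / (αL₀)
ΔT = 33.2×10⁻³ m / (19×10⁻⁶ × 5.71 m) = 306.02 K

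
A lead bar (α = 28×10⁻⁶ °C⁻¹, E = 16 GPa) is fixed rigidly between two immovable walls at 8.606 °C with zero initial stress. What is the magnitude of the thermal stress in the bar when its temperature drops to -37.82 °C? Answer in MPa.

σ = 20.8 MPa

Fully constrained: the free strain ε = αΔT is blocked, so σ = Eε = EαΔT.
|ΔT| = 46.426 K
σ = 16.0×10⁹ × 28×10⁻⁶ × 46.426 = 2.08×10⁷ Pa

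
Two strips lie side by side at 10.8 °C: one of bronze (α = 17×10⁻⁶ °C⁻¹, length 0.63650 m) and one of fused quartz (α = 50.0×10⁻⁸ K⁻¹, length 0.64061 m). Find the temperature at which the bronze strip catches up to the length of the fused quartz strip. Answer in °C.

L₁(1 + α₁ΔT) = L₂(1 + α₂ΔT) ⇒ ΔT = (L₂ − L₁)/(α₁L₁ − α₂L₂)
L₂ − L₁ = 0.64061 − 0.63650 = 4.11×10⁻³ m
α₁L₁ − α₂L₂ = 17×10⁻⁶×0.63650 − 50.0×10⁻⁸×0.64061 = 1.0500195×10⁻⁵ m/K
ΔT = 4.11×10⁻³ / 1.0500195×10⁻⁵ = 391.421 K
T = 10.8 + 391.421 = 402.221 °C

T = 402.2 °C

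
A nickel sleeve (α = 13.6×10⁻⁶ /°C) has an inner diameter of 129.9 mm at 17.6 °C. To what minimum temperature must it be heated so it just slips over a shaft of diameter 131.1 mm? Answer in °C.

Required Δd = 131.1 − 129.9 = 1.2 mm
Δd = αd₀ΔT ⇒ ΔT = Δd/(αd₀) = 1.2 / (13.6×10⁻⁶ × 129.9) = 679.26 K
T_min = 17.6 + 679.26 = 696.86 °C

T = 697 °C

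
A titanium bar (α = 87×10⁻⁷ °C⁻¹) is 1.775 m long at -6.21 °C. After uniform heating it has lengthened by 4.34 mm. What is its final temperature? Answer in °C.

ΔL = αL₀ΔT ⇒ ΔT = ΔL / (αL₀)
ΔT = 4.34×10⁻³ m / (87×10⁻⁷ × 1.775 m) = 281.04 K
T = -6.21 + 281.04 = 274.83 °C

T = 275 °C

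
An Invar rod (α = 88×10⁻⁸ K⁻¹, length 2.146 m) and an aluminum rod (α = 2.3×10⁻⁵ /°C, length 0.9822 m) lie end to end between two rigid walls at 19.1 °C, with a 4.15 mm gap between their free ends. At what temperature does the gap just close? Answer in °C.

T = 189 °C

α₁L₁ = 1.88848×10⁻⁶ m/K, α₂L₂ = 2.25906×10⁻⁵ m/K → total 2.447908×10⁻⁵ m/K
ΔT = g/(α₁L₁+α₂L₂) = 4.15×10⁻³ / 2.447908×10⁻⁵ = 169.53 K
T = 19.1 + 169.53 = 188.63 °C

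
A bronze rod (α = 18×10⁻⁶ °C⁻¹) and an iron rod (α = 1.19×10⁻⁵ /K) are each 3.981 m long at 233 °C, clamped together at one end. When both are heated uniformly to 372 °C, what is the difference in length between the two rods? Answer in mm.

ΔT = 139 K
bronze: ΔL = 18×10⁻⁶ × 3.981 m × 139 = 9.9605×10⁻³ m = 9.9605 mm
iron: ΔL = 1.19×10⁻⁵ × 3.981 m × 139 = 6.5850×10⁻³ m = 6.5850 mm
difference = 9.9605 − 6.5850 = 3.3755 mm

3.38 mm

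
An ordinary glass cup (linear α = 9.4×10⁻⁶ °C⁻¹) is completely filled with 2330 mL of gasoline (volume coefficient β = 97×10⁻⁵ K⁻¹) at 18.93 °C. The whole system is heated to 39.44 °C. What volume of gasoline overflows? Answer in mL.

The cup also expands: β_container ≈ 3α = 2.82×10⁻⁵ /K
Net overflow = V₀(β_liq − 3α_cont)ΔT
β − 3α = 9.70×10⁻⁴ − 2.82×10⁻⁵ = 9.418×10⁻⁴ /K; ΔT = 20.51 K
ΔV = 2330 × 9.418×10⁻⁴ × 20.51 = 45.0 mL

45.0 mL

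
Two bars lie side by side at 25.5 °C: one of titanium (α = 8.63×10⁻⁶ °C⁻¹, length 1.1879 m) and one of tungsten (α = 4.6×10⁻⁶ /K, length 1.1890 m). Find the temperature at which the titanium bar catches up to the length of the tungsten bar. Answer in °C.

T = 255.5 °C

Equal length when α₁L₁ΔT − α₂L₂ΔT = L₂ − L₁ = 1.10×10⁻³ m
α₁L₁ = 1.0251577×10⁻⁵, α₂L₂ = 5.4694×10⁻⁶ → Δ(αL) = 4.782177×10⁻⁶ m/K
ΔT = 1.10×10⁻³ / 4.782177×10⁻⁶ = 230.021 K, so T = 25.5 + 230.021 = 255.521 °C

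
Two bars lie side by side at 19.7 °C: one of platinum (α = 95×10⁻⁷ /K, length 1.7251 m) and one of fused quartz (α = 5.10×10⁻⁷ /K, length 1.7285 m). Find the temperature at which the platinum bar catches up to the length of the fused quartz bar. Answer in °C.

T = 239.0 °C

Equal length when α₁L₁ΔT − α₂L₂ΔT = L₂ − L₁ = 3.40×10⁻³ m
α₁L₁ = 1.638845×10⁻⁵, α₂L₂ = 8.81535×10⁻⁷ → Δ(αL) = 1.5506915×10⁻⁵ m/K
ΔT = 3.40×10⁻³ / 1.5506915×10⁻⁵ = 219.257 K, so T = 19.7 + 219.257 = 238.957 °C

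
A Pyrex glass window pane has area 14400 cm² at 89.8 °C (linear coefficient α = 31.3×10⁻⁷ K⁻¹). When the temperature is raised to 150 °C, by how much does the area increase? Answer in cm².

ΔA = 5.43 cm²

Area coefficient ≈ 2α; |ΔT| = 60.2 K
ΔA = 2αA₀ΔT = 2(31.3×10⁻⁷)(14400)(60.2) = 5.43 cm²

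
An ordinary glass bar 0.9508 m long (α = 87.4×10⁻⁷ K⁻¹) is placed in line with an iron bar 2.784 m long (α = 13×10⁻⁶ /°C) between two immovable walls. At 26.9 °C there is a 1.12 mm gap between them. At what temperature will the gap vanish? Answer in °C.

α₁L₁ = 8.309992×10⁻⁶ m/K, α₂L₂ = 3.6192×10⁻⁵ m/K → total 4.4501992×10⁻⁵ m/K
ΔT = g/(α₁L₁+α₂L₂) = 1.12×10⁻³ / 4.4501992×10⁻⁵ = 25.167 K
T = 26.9 + 25.167 = 52.067 °C

T = 52.1 °C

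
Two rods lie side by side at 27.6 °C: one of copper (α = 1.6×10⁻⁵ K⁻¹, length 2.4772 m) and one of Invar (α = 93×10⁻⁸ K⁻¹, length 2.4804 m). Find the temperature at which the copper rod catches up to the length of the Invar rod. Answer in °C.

L₁(1 + α₁ΔT) = L₂(1 + α₂ΔT) ⇒ ΔT = (L₂ − L₁)/(α₁L₁ − α₂L₂)
L₂ − L₁ = 2.4804 − 2.4772 = 3.20×10⁻³ m
α₁L₁ − α₂L₂ = 1.6×10⁻⁵×2.4772 − 93×10⁻⁸×2.4804 = 3.7328428×10⁻⁵ m/K
ΔT = 3.20×10⁻³ / 3.7328428×10⁻⁵ = 85.726 K
T = 27.6 + 85.726 = 113.326 °C

T = 113.3 °C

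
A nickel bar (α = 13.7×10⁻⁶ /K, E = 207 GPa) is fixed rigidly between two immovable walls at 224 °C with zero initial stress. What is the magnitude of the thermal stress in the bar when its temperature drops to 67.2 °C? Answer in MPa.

σ = 445 MPa

Fully constrained: the free strain ε = αΔT is blocked, so σ = Eε = EαΔT.
|ΔT| = 156.8 K
σ = 207×10⁹ × 13.7×10⁻⁶ × 156.8 = 4.45×10⁸ Pa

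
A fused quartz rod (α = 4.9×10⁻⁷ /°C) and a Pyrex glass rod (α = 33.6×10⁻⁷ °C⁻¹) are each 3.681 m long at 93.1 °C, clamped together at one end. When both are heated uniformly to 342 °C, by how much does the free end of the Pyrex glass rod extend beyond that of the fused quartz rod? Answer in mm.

2.63 mm

ΔT = 248.9 K
fused quartz: ΔL = 4.9×10⁻⁷ × 3.681 m × 248.9 = 4.4894×10⁻⁴ m = 0.44894 mm
Pyrex glass: ΔL = 33.6×10⁻⁷ × 3.681 m × 248.9 = 3.0784×10⁻³ m = 3.0784 mm
difference = 3.0784 − 0.44894 = 2.62946 mm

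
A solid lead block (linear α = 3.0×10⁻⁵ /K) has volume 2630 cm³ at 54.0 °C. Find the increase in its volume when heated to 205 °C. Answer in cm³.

Isotropic solid: β ≈ 3α = 9.0×10⁻⁵ /K; ΔT = 151.0 K
ΔV = 3αV₀ΔT = 3(3.0×10⁻⁵)(2630)(151.0) = 35.7 cm³

ΔV = 35.7 cm³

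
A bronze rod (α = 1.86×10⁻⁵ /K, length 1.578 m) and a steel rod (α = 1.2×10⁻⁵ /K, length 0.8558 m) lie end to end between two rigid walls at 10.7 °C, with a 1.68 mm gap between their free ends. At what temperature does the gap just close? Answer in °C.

Gap closes when ΔL₁ + ΔL₂ = 1.68 mm = 1.68×10⁻³ m
(α₁L₁ + α₂L₂)ΔT = g
α₁L₁ + α₂L₂ = 1.86×10⁻⁵×1.578 + 1.2×10⁻⁵×0.8558 = 3.96204×10⁻⁵ m/K
ΔT = 1.68×10⁻³ / 3.96204×10⁻⁵ = 42.402 K
T = 10.7 + 42.402 = 53.102 °C

T = 53.1 °C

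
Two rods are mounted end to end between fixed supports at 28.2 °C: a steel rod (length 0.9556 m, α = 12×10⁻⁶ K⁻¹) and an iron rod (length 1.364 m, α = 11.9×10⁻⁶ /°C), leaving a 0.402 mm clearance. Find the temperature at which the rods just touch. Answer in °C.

T = 42.7 °C

Gap closes when ΔL₁ + ΔL₂ = 0.402 mm = 4.02×10⁻⁴ m
(α₁L₁ + α₂L₂)ΔT = g
α₁L₁ + α₂L₂ = 12×10⁻⁶×0.9556 + 11.9×10⁻⁶×1.364 = 2.76988×10⁻⁵ m/K
ΔT = 4.02×10⁻⁴ / 2.76988×10⁻⁵ = 14.513 K
T = 28.2 + 14.513 = 42.713 °C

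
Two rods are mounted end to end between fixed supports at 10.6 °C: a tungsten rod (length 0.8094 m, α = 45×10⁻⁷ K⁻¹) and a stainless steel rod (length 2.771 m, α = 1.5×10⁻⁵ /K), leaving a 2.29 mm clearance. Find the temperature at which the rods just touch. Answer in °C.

α₁L₁ = 3.6423×10⁻⁶ m/K, α₂L₂ = 4.1565×10⁻⁵ m/K → total 4.52073×10⁻⁵ m/K
ΔT = g/(α₁L₁+α₂L₂) = 2.29×10⁻³ / 4.52073×10⁻⁵ = 50.656 K
T = 10.6 + 50.656 = 61.256 °C

T = 61.3 °C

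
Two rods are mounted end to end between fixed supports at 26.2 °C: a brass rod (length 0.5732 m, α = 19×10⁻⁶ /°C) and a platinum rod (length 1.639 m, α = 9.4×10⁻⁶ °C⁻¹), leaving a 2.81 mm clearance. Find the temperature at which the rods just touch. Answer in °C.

α₁L₁ = 1.08908×10⁻⁵ m/K, α₂L₂ = 1.54066×10⁻⁵ m/K → total 2.62974×10⁻⁵ m/K
ΔT = g/(α₁L₁+α₂L₂) = 2.81×10⁻³ / 2.62974×10⁻⁵ = 106.85 K
T = 26.2 + 106.85 = 133.05 °C

T = 133 °C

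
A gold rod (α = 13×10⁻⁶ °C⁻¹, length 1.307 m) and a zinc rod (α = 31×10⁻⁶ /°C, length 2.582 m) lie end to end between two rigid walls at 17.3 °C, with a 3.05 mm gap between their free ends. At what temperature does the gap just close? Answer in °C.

T = 48.7 °C

α₁L₁ = 1.6991×10⁻⁵ m/K, α₂L₂ = 8.0042×10⁻⁵ m/K → total 9.7033×10⁻⁵ m/K
ΔT = g/(α₁L₁+α₂L₂) = 3.05×10⁻³ / 9.7033×10⁻⁵ = 31.433 K
T = 17.3 + 31.433 = 48.733 °C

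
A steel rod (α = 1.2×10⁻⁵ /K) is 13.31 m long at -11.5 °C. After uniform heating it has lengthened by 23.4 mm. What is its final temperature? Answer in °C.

ΔL = αL₀ΔT ⇒ ΔT = ΔL / (αL₀)
ΔT = 23.4×10⁻³ m / (1.2×10⁻⁵ × 13.31 m) = 146.51 K
T = -11.5 + 146.51 = 135.01 °C

T = 135 °C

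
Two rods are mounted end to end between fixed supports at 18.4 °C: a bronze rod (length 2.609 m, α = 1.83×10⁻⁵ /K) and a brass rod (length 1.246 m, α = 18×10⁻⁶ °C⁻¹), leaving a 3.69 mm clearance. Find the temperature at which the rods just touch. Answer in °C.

α₁L₁ = 4.77447×10⁻⁵ m/K, α₂L₂ = 2.2428×10⁻⁵ m/K → total 7.01727×10⁻⁵ m/K
ΔT = g/(α₁L₁+α₂L₂) = 3.69×10⁻³ / 7.01727×10⁻⁵ = 52.585 K
T = 18.4 + 52.585 = 70.985 °C

T = 71.0 °C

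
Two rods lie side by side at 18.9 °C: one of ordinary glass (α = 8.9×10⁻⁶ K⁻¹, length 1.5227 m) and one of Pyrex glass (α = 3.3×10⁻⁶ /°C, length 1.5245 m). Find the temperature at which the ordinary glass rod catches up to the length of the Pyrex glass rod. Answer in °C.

T = 230.1 °C

L₁(1 + α₁ΔT) = L₂(1 + α₂ΔT) ⇒ ΔT = (L₂ − L₁)/(α₁L₁ − α₂L₂)
L₂ − L₁ = 1.5245 − 1.5227 = 1.80×10⁻³ m
α₁L₁ − α₂L₂ = 8.9×10⁻⁶×1.5227 − 3.3×10⁻⁶×1.5245 = 8.52118×10⁻⁶ m/K
ΔT = 1.80×10⁻³ / 8.52118×10⁻⁶ = 211.238 K
T = 18.9 + 211.238 = 230.138 °C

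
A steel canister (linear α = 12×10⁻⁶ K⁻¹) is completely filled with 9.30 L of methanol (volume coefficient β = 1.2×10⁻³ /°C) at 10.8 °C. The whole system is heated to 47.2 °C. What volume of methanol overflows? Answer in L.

The canister also expands: β_container ≈ 3α = 3.6×10⁻⁵ /K
Net overflow = V₀(β_liq − 3α_cont)ΔT
β − 3α = 1.20×10⁻³ − 3.6×10⁻⁵ = 1.164×10⁻³ /K; ΔT = 36.4 K
ΔV = 9.30 × 1.164×10⁻³ × 36.4 = 0.394 L

0.394 L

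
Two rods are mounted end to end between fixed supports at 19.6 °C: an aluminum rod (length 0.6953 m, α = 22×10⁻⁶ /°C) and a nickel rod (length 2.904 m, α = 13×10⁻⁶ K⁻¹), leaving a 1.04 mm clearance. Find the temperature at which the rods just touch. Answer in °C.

T = 39.2 °C

α₁L₁ = 1.52966×10⁻⁵ m/K, α₂L₂ = 3.7752×10⁻⁵ m/K → total 5.30486×10⁻⁵ m/K
ΔT = g/(α₁L₁+α₂L₂) = 1.04×10⁻³ / 5.30486×10⁻⁵ = 19.605 K
T = 19.6 + 19.605 = 39.205 °C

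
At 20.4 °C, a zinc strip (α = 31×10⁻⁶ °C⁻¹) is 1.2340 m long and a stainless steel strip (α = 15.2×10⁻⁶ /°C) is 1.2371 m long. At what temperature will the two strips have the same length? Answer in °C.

L₁(1 + α₁ΔT) = L₂(1 + α₂ΔT) ⇒ ΔT = (L₂ − L₁)/(α₁L₁ − α₂L₂)
L₂ − L₁ = 1.2371 − 1.2340 = 3.10×10⁻³ m
α₁L₁ − α₂L₂ = 31×10⁻⁶×1.2340 − 15.2×10⁻⁶×1.2371 = 1.945008×10⁻⁵ m/K
ΔT = 3.10×10⁻³ / 1.945008×10⁻⁵ = 159.382 K
T = 20.4 + 159.382 = 179.782 °C

T = 179.8 °C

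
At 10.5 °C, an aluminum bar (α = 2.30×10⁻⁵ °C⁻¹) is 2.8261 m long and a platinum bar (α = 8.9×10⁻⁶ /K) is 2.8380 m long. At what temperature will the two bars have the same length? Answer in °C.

Equal length when α₁L₁ΔT − α₂L₂ΔT = L₂ − L₁ = 1.19×10⁻² m
α₁L₁ = 6.50003×10⁻⁵, α₂L₂ = 2.52582×10⁻⁵ → Δ(αL) = 3.97421×10⁻⁵ m/K
ΔT = 1.19×10⁻² / 3.97421×10⁻⁵ = 299.431 K, so T = 10.5 + 299.431 = 309.931 °C

T = 309.9 °C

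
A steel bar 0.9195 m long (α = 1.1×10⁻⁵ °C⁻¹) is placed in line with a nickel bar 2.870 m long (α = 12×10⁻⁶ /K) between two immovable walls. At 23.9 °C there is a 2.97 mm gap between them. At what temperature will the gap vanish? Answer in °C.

Gap closes when ΔL₁ + ΔL₂ = 2.97 mm = 2.97×10⁻³ m
(α₁L₁ + α₂L₂)ΔT = g
α₁L₁ + α₂L₂ = 1.1×10⁻⁵×0.9195 + 12×10⁻⁶×2.870 = 4.45545×10⁻⁵ m/K
ΔT = 2.97×10⁻³ / 4.45545×10⁻⁵ = 66.660 K
T = 23.9 + 66.660 = 90.560 °C

T = 90.6 °C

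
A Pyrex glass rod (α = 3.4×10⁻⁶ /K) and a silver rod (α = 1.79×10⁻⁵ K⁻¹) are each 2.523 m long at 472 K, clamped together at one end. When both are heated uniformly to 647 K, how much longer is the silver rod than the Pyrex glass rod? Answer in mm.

6.40 mm

ΔT = 175 K
Pyrex glass: ΔL = 3.4×10⁻⁶ × 2.523 m × 175 = 1.5012×10⁻³ m = 1.5012 mm
silver: ΔL = 1.79×10⁻⁵ × 2.523 m × 175 = 7.9033×10⁻³ m = 7.9033 mm
difference = 7.9033 − 1.5012 = 6.4021 mm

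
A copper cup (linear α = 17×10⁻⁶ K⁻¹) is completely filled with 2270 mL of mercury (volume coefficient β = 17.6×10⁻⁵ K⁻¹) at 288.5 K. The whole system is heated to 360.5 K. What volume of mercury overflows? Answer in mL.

20.4 mL

The cup also expands: β_container ≈ 3α = 5.1×10⁻⁵ /K
Net overflow = V₀(β_liq − 3α_cont)ΔT
β − 3α = 1.76×10⁻⁴ − 5.1×10⁻⁵ = 1.25×10⁻⁴ /K; ΔT = 72.0 K
ΔV = 2270 × 1.25×10⁻⁴ × 72.0 = 20.4 mL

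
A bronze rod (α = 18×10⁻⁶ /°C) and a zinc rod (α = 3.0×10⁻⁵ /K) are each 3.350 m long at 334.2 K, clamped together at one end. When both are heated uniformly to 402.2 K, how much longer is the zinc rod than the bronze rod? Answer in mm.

ΔT = 68.0 K
bronze: ΔL = 18×10⁻⁶ × 3.350 m × 68.0 = 4.1004×10⁻³ m = 4.1004 mm
zinc: ΔL = 3.0×10⁻⁵ × 3.350 m × 68.0 = 6.8340×10⁻³ m = 6.8340 mm
difference = 6.8340 − 4.1004 = 2.7336 mm

2.73 mm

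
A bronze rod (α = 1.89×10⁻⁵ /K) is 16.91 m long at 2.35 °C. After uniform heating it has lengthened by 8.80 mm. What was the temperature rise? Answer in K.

ΔL = αL₀ΔT ⇒ ΔT = ΔL / (αL₀)
ΔT = 8.80×10⁻³ m / (1.89×10⁻⁵ × 16.91 m) = 27.535 K

ΔT = 27.5 K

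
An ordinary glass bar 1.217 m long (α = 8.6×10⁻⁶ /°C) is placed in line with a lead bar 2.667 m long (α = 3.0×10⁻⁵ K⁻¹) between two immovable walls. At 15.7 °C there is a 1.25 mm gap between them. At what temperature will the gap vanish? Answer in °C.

α₁L₁ = 1.04662×10⁻⁵ m/K, α₂L₂ = 8.001×10⁻⁵ m/K → total 9.04762×10⁻⁵ m/K
ΔT = g/(α₁L₁+α₂L₂) = 1.25×10⁻³ / 9.04762×10⁻⁵ = 13.816 K
T = 15.7 + 13.816 = 29.516 °C

T = 29.5 °C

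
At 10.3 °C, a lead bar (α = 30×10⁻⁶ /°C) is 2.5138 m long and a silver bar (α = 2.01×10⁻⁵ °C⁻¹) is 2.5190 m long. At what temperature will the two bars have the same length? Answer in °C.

T = 220.1 °C

L₁(1 + α₁ΔT) = L₂(1 + α₂ΔT) ⇒ ΔT = (L₂ − L₁)/(α₁L₁ − α₂L₂)
L₂ − L₁ = 2.5190 − 2.5138 = 5.20×10⁻³ m
α₁L₁ − α₂L₂ = 30×10⁻⁶×2.5138 − 2.01×10⁻⁵×2.5190 = 2.47821×10⁻⁵ m/K
ΔT = 5.20×10⁻³ / 2.47821×10⁻⁵ = 209.829 K
T = 10.3 + 209.829 = 220.129 °C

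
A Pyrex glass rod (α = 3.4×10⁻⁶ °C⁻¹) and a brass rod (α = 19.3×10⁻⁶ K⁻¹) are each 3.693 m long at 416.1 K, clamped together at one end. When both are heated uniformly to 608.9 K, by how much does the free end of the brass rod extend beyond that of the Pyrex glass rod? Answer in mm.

ΔT = 192.8 K
Pyrex glass: ΔL = 3.4×10⁻⁶ × 3.693 m × 192.8 = 2.4208×10⁻³ m = 2.4208 mm
brass: ΔL = 19.3×10⁻⁶ × 3.693 m × 192.8 = 1.3742×10⁻² m = 13.742 mm
difference = 13.742 − 2.4208 = 11.3212 mm

11.3 mm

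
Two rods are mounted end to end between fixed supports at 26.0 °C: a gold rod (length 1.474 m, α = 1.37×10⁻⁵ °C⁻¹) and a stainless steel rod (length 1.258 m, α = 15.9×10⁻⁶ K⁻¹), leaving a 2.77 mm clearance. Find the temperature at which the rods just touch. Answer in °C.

T = 94.9 °C

Gap closes when ΔL₁ + ΔL₂ = 2.77 mm = 2.77×10⁻³ m
(α₁L₁ + α₂L₂)ΔT = g
α₁L₁ + α₂L₂ = 1.37×10⁻⁵×1.474 + 15.9×10⁻⁶×1.258 = 4.0196×10⁻⁵ m/K
ΔT = 2.77×10⁻³ / 4.0196×10⁻⁵ = 68.912 K
T = 26.0 + 68.912 = 94.912 °C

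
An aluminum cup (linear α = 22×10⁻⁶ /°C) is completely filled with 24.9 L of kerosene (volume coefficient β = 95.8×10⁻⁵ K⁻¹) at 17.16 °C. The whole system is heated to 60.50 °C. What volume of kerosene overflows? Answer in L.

0.963 L

The cup also expands: β_container ≈ 3α = 6.6×10⁻⁵ /K
Net overflow = V₀(β_liq − 3α_cont)ΔT
β − 3α = 9.58×10⁻⁴ − 6.6×10⁻⁵ = 8.92×10⁻⁴ /K; ΔT = 43.34 K
ΔV = 24.9 × 8.92×10⁻⁴ × 43.34 = 0.963 L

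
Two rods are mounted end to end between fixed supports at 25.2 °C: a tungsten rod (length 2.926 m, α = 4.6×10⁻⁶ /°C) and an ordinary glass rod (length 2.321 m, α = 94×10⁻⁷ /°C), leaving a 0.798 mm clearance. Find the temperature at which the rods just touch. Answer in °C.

α₁L₁ = 1.34596×10⁻⁵ m/K, α₂L₂ = 2.18174×10⁻⁵ m/K → total 3.5277×10⁻⁵ m/K
ΔT = g/(α₁L₁+α₂L₂) = 7.98×10⁻⁴ / 3.5277×10⁻⁵ = 22.621 K
T = 25.2 + 22.621 = 47.821 °C

T = 47.8 °C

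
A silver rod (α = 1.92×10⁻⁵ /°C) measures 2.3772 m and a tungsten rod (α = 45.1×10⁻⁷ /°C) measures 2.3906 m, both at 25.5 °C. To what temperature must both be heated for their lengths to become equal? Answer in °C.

Equal length when α₁L₁ΔT − α₂L₂ΔT = L₂ − L₁ = 1.34×10⁻² m
α₁L₁ = 4.564224×10⁻⁵, α₂L₂ = 1.0781606×10⁻⁵ → Δ(αL) = 3.4860634×10⁻⁵ m/K
ΔT = 1.34×10⁻² / 3.4860634×10⁻⁵ = 384.388 K, so T = 25.5 + 384.388 = 409.888 °C

T = 409.9 °C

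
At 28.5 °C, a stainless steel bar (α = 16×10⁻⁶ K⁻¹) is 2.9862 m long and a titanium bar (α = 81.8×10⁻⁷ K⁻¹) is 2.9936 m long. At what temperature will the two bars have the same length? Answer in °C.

T = 346.2 °C

Equal length when α₁L₁ΔT − α₂L₂ΔT = L₂ − L₁ = 7.40×10⁻³ m
α₁L₁ = 4.77792×10⁻⁵, α₂L₂ = 2.4487648×10⁻⁵ → Δ(αL) = 2.3291552×10⁻⁵ m/K
ΔT = 7.40×10⁻³ / 2.3291552×10⁻⁵ = 317.712 K, so T = 28.5 + 317.712 = 346.212 °C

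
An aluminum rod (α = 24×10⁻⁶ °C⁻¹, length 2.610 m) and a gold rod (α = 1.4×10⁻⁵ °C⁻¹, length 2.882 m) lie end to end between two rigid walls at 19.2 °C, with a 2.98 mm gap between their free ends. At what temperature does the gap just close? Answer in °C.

T = 48.1 °C

α₁L₁ = 6.264×10⁻⁵ m/K, α₂L₂ = 4.0348×10⁻⁵ m/K → total 1.02988×10⁻⁴ m/K
ΔT = g/(α₁L₁+α₂L₂) = 2.98×10⁻³ / 1.02988×10⁻⁴ = 28.935 K
T = 19.2 + 28.935 = 48.135 °C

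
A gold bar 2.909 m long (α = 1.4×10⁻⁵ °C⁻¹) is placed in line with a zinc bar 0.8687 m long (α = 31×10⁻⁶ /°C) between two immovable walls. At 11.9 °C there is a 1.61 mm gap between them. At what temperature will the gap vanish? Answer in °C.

T = 35.7 °C

Gap closes when ΔL₁ + ΔL₂ = 1.61 mm = 1.61×10⁻³ m
(α₁L₁ + α₂L₂)ΔT = g
α₁L₁ + α₂L₂ = 1.4×10⁻⁵×2.909 + 31×10⁻⁶×0.8687 = 6.76557×10⁻⁵ m/K
ΔT = 1.61×10⁻³ / 6.76557×10⁻⁵ = 23.797 K
T = 11.9 + 23.797 = 35.697 °C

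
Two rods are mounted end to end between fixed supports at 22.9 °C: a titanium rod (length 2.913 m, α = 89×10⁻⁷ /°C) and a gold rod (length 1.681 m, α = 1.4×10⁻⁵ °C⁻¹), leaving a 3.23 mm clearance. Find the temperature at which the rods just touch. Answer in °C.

Gap closes when ΔL₁ + ΔL₂ = 3.23 mm = 3.23×10⁻³ m
(α₁L₁ + α₂L₂)ΔT = g
α₁L₁ + α₂L₂ = 89×10⁻⁷×2.913 + 1.4×10⁻⁵×1.681 = 4.94597×10⁻⁵ m/K
ΔT = 3.23×10⁻³ / 4.94597×10⁻⁵ = 65.306 K
T = 22.9 + 65.306 = 88.206 °C

T = 88.2 °C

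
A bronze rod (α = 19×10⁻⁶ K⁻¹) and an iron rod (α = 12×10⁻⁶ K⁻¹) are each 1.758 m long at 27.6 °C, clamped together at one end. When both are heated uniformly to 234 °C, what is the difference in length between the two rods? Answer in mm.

ΔT = 206.4 K
bronze: ΔL = 19×10⁻⁶ × 1.758 m × 206.4 = 6.8942×10⁻³ m = 6.8942 mm
iron: ΔL = 12×10⁻⁶ × 1.758 m × 206.4 = 4.3542×10⁻³ m = 4.3542 mm
difference = 6.8942 − 4.3542 = 2.5400 mm

2.54 mm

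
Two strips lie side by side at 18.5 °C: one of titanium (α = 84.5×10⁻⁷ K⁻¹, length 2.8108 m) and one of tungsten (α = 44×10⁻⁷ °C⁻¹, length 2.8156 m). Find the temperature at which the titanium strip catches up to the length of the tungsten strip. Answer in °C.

T = 440.9 °C

Equal length when α₁L₁ΔT − α₂L₂ΔT = L₂ − L₁ = 4.80×10⁻³ m
α₁L₁ = 2.375126×10⁻⁵, α₂L₂ = 1.238864×10⁻⁵ → Δ(αL) = 1.136262×10⁻⁵ m/K
ΔT = 4.80×10⁻³ / 1.136262×10⁻⁵ = 422.438 K, so T = 18.5 + 422.438 = 440.938 °C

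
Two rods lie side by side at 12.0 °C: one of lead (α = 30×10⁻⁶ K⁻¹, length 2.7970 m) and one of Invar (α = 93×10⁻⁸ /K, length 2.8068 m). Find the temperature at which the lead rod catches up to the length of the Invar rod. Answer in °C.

T = 132.5 °C

L₁(1 + α₁ΔT) = L₂(1 + α₂ΔT) ⇒ ΔT = (L₂ − L₁)/(α₁L₁ − α₂L₂)
L₂ − L₁ = 2.8068 − 2.7970 = 9.80×10⁻³ m
α₁L₁ − α₂L₂ = 30×10⁻⁶×2.7970 − 93×10⁻⁸×2.8068 = 8.1299676×10⁻⁵ m/K
ΔT = 9.80×10⁻³ / 8.1299676×10⁻⁵ = 120.542 K
T = 12.0 + 120.542 = 132.542 °C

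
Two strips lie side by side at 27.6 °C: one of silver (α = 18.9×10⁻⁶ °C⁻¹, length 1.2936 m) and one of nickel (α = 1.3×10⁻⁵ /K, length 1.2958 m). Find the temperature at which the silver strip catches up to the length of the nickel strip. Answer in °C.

L₁(1 + α₁ΔT) = L₂(1 + α₂ΔT) ⇒ ΔT = (L₂ − L₁)/(α₁L₁ − α₂L₂)
L₂ − L₁ = 1.2958 − 1.2936 = 2.20×10⁻³ m
α₁L₁ − α₂L₂ = 18.9×10⁻⁶×1.2936 − 1.3×10⁻⁵×1.2958 = 7.60364×10⁻⁶ m/K
ΔT = 2.20×10⁻³ / 7.60364×10⁻⁶ = 289.335 K
T = 27.6 + 289.335 = 316.935 °C

T = 316.9 °C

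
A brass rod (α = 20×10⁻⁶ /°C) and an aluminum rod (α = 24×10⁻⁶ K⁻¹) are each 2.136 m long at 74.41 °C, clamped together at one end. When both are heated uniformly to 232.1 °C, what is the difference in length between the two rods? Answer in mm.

1.35 mm

ΔT = 157.69 K
brass: ΔL = 20×10⁻⁶ × 2.136 m × 157.69 = 6.7365×10⁻³ m = 6.7365 mm
aluminum: ΔL = 24×10⁻⁶ × 2.136 m × 157.69 = 8.0838×10⁻³ m = 8.0838 mm
difference = 8.0838 − 6.7365 = 1.3473 mm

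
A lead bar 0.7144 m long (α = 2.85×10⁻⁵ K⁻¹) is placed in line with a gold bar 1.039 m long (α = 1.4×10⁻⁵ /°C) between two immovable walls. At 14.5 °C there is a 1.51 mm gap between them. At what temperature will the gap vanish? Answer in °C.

T = 57.8 °C

α₁L₁ = 2.03604×10⁻⁵ m/K, α₂L₂ = 1.4546×10⁻⁵ m/K → total 3.49064×10⁻⁵ m/K
ΔT = g/(α₁L₁+α₂L₂) = 1.51×10⁻³ / 3.49064×10⁻⁵ = 43.259 K
T = 14.5 + 43.259 = 57.759 °C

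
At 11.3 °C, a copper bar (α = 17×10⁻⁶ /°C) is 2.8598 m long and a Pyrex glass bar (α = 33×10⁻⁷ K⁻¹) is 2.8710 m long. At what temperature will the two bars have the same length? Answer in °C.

Equal length when α₁L₁ΔT − α₂L₂ΔT = L₂ − L₁ = 1.12×10⁻² m
α₁L₁ = 4.86166×10⁻⁵, α₂L₂ = 9.4743×10⁻⁶ → Δ(αL) = 3.91423×10⁻⁵ m/K
ΔT = 1.12×10⁻² / 3.91423×10⁻⁵ = 286.135 K, so T = 11.3 + 286.135 = 297.435 °C

T = 297.4 °C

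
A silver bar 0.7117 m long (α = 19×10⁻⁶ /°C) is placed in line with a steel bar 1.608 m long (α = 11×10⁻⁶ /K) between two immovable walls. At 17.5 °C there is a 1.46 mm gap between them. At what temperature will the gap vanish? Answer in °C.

T = 64.3 °C

Gap closes when ΔL₁ + ΔL₂ = 1.46 mm = 1.46×10⁻³ m
(α₁L₁ + α₂L₂)ΔT = g
α₁L₁ + α₂L₂ = 19×10⁻⁶×0.7117 + 11×10⁻⁶×1.608 = 3.12103×10⁻⁵ m/K
ΔT = 1.46×10⁻³ / 3.12103×10⁻⁵ = 46.779 K
T = 17.5 + 46.779 = 64.279 °C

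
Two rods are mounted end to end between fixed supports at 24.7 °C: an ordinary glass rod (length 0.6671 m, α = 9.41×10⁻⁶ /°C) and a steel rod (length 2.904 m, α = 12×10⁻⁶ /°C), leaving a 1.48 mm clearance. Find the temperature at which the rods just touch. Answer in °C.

α₁L₁ = 6.277411×10⁻⁶ m/K, α₂L₂ = 3.4848×10⁻⁵ m/K → total 4.1125411×10⁻⁵ m/K
ΔT = g/(α₁L₁+α₂L₂) = 1.48×10⁻³ / 4.1125411×10⁻⁵ = 35.987 K
T = 24.7 + 35.987 = 60.687 °C

T = 60.7 °C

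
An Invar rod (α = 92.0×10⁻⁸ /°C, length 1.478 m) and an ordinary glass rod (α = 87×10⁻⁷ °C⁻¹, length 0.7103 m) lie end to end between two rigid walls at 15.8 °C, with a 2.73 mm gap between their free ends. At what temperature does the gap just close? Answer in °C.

Gap closes when ΔL₁ + ΔL₂ = 2.73 mm = 2.73×10⁻³ m
(α₁L₁ + α₂L₂)ΔT = g
α₁L₁ + α₂L₂ = 92.0×10⁻⁸×1.478 + 87×10⁻⁷×0.7103 = 7.53937×10⁻⁶ m/K
ΔT = 2.73×10⁻³ / 7.53937×10⁻⁶ = 362.10 K
T = 15.8 + 362.10 = 377.90 °C

T = 378 °C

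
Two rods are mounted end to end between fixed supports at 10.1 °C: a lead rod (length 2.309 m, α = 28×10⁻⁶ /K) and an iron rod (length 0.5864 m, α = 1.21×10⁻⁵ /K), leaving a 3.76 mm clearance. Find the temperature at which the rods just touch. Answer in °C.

Gap closes when ΔL₁ + ΔL₂ = 3.76 mm = 3.76×10⁻³ m
(α₁L₁ + α₂L₂)ΔT = g
α₁L₁ + α₂L₂ = 28×10⁻⁶×2.309 + 1.21×10⁻⁵×0.5864 = 7.174744×10⁻⁵ m/K
ΔT = 3.76×10⁻³ / 7.174744×10⁻⁵ = 52.406 K
T = 10.1 + 52.406 = 62.506 °C

T = 62.5 °C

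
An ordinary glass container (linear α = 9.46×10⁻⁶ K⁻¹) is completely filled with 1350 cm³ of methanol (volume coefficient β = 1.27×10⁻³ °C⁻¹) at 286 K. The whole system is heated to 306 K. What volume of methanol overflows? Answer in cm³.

The container also expands: β_container ≈ 3α = 2.838×10⁻⁵ /K
Net overflow = V₀(β_liq − 3α_cont)ΔT
β − 3α = 1.27×10⁻³ − 2.838×10⁻⁵ = 1.24162×10⁻³ /K; ΔT = 20 K
ΔV = 1350 × 1.24162×10⁻³ × 20 = 33.5 cm³

33.5 cm³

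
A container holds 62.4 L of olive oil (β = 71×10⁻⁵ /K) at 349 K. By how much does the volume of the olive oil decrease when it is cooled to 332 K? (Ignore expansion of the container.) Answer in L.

ΔV = 0.753 L

|ΔT| = |332 − 349| = 17 K
ΔV = βV₀ΔT = (71×10⁻⁵)(62.4)(17) = 0.753 L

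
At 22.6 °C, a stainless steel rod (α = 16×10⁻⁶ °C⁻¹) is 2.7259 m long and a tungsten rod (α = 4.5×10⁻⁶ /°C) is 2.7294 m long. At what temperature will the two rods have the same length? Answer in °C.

T = 134.3 °C

L₁(1 + α₁ΔT) = L₂(1 + α₂ΔT) ⇒ ΔT = (L₂ − L₁)/(α₁L₁ − α₂L₂)
L₂ − L₁ = 2.7294 − 2.7259 = 3.50×10⁻³ m
α₁L₁ − α₂L₂ = 16×10⁻⁶×2.7259 − 4.5×10⁻⁶×2.7294 = 3.13321×10⁻⁵ m/K
ΔT = 3.50×10⁻³ / 3.13321×10⁻⁵ = 111.707 K
T = 22.6 + 111.707 = 134.307 °C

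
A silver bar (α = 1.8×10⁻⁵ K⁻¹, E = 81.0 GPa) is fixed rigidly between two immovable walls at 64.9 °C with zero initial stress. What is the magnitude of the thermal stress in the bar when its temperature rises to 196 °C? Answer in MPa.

σ = 191 MPa

Fully constrained: the free strain ε = αΔT is blocked, so σ = Eε = EαΔT.
|ΔT| = 131.1 K
σ = 81.0×10⁹ × 1.8×10⁻⁵ × 131.1 = 1.91×10⁸ Pa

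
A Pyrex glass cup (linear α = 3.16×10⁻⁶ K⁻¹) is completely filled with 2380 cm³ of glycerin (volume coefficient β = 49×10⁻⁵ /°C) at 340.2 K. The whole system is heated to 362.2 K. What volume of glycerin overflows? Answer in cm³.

The cup also expands: β_container ≈ 3α = 9.48×10⁻⁶ /K
Net overflow = V₀(β_liq − 3α_cont)ΔT
β − 3α = 4.90×10⁻⁴ − 9.48×10⁻⁶ = 4.8052×10⁻⁴ /K; ΔT = 22.0 K
ΔV = 2380 × 4.8052×10⁻⁴ × 22.0 = 25.2 cm³

25.2 cm³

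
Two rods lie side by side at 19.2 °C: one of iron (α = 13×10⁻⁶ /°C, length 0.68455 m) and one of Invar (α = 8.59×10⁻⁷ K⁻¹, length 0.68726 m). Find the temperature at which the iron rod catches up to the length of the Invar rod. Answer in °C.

L₁(1 + α₁ΔT) = L₂(1 + α₂ΔT) ⇒ ΔT = (L₂ − L₁)/(α₁L₁ − α₂L₂)
L₂ − L₁ = 0.68726 − 0.68455 = 2.71×10⁻³ m
α₁L₁ − α₂L₂ = 13×10⁻⁶×0.68455 − 8.59×10⁻⁷×0.68726 = 8.30879366×10⁻⁶ m/K
ΔT = 2.71×10⁻³ / 8.30879366×10⁻⁶ = 326.160 K
T = 19.2 + 326.160 = 345.360 °C

T = 345.4 °C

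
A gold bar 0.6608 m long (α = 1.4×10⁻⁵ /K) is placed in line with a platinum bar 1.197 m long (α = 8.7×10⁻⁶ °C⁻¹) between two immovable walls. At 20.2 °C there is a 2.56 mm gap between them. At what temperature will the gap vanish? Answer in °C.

α₁L₁ = 9.2512×10⁻⁶ m/K, α₂L₂ = 1.04139×10⁻⁵ m/K → total 1.96651×10⁻⁵ m/K
ΔT = g/(α₁L₁+α₂L₂) = 2.56×10⁻³ / 1.96651×10⁻⁵ = 130.18 K
T = 20.2 + 130.18 = 150.38 °C

T = 150 °C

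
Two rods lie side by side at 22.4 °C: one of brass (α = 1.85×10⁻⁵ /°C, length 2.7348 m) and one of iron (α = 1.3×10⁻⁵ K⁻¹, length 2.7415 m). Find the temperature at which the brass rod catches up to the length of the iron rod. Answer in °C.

T = 470.4 °C

Equal length when α₁L₁ΔT − α₂L₂ΔT = L₂ − L₁ = 6.70×10⁻³ m
α₁L₁ = 5.05938×10⁻⁵, α₂L₂ = 3.56395×10⁻⁵ → Δ(αL) = 1.49543×10⁻⁵ m/K
ΔT = 6.70×10⁻³ / 1.49543×10⁻⁵ = 448.032 K, so T = 22.4 + 448.032 = 470.432 °C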